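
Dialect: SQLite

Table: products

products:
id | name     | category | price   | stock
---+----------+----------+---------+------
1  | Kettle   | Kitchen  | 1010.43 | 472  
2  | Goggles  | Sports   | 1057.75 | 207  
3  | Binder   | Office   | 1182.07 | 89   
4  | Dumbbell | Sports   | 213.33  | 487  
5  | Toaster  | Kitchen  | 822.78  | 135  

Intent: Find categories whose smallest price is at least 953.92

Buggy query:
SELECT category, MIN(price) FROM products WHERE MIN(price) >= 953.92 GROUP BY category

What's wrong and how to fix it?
Bug: Aggregates like MIN are computed per group after WHERE runs

Fix: Use HAVING for the per-group MIN condition

Corrected query:
SELECT category, MIN(price) FROM products GROUP BY category HAVING MIN(price) >= 953.92

Result:
category | MIN(price)
---------+-----------
Office   | 1182.07   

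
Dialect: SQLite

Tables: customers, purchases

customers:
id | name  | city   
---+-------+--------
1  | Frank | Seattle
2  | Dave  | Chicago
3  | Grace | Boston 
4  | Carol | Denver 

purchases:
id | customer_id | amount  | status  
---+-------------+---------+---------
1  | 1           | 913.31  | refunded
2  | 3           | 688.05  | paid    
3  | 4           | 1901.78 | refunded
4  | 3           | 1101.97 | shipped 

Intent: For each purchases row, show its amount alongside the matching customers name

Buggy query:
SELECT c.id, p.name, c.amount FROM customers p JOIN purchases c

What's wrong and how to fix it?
Bug: Missing join condition: each purchases row is matched to all customers rows instead of just its own

Fix: Specify the join condition linking the foreign key to the parent id

Corrected query:
SELECT c.id, p.name, c.amount FROM customers p JOIN purchases c ON c.customer_id = p.id

Result:
id | name  | amount 
---+-------+--------
1  | Frank | 913.31 
2  | Grace | 688.05 
3  | Carol | 1901.78
4  | Grace | 1101.97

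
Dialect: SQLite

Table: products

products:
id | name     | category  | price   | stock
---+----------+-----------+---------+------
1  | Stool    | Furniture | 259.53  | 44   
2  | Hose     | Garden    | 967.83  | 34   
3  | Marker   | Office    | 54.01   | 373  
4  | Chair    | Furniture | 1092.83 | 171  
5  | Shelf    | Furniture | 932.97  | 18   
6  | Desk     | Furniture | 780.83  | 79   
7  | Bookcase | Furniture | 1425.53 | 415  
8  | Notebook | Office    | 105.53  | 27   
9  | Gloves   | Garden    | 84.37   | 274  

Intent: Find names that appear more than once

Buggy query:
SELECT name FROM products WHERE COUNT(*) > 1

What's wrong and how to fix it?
Bug: COUNT(*) is an aggregate and cannot be used in WHERE

Fix: GROUP BY name, then filter groups with HAVING COUNT(*) > 1

Corrected query:
SELECT name FROM products GROUP BY name HAVING COUNT(*) > 1

Result:
(no rows)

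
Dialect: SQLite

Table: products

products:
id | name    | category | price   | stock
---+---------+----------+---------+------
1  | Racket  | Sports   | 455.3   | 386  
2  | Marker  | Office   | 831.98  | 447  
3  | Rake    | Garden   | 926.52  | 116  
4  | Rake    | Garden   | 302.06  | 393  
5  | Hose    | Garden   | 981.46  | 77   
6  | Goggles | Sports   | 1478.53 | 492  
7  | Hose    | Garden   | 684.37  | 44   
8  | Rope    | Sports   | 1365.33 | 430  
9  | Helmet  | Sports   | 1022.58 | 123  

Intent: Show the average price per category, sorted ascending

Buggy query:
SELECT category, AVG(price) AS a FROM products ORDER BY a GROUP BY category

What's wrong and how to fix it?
Bug: ORDER BY appears before GROUP BY; SQL clause order requires GROUP BY first

Fix: Reorder: SELECT … FROM … GROUP BY … ORDER BY …

Corrected query:
SELECT category, AVG(price) AS a FROM products GROUP BY category ORDER BY a

Result:
category | a       
---------+---------
Garden   | 723.6025
Office   | 831.98  
Sports   | 1080.435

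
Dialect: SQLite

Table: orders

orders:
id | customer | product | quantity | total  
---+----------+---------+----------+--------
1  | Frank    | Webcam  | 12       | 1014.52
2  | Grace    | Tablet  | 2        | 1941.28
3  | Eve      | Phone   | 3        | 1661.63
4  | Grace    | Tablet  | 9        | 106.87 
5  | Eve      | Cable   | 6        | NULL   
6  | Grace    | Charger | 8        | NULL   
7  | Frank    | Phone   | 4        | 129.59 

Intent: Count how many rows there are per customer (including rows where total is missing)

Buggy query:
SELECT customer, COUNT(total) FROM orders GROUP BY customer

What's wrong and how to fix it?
Bug: COUNT(total) skips NULLs, so groups with missing total are undercounted

Fix: Use COUNT(*) to count all rows regardless of NULL

Corrected query:
SELECT customer, COUNT(*) FROM orders GROUP BY customer

Result:
customer | COUNT(*)
---------+---------
Eve      | 2       
Frank    | 2       
Grace    | 3       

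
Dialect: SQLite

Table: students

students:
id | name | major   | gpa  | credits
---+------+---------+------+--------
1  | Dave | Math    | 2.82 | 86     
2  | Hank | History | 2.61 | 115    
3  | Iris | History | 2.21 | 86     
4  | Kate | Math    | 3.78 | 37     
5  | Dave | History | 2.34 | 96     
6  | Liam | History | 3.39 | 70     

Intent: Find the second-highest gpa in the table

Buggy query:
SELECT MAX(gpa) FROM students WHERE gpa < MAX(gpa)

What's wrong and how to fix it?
Bug: MAX(gpa) on the right of the comparison is an aggregate-in-WHERE error

Fix: Compute the overall MAX in a subquery, then take MAX of rows below it

Corrected query:
SELECT MAX(gpa) FROM students WHERE gpa < (SELECT MAX(gpa) FROM students)

Result:
MAX(gpa)
--------
3.39    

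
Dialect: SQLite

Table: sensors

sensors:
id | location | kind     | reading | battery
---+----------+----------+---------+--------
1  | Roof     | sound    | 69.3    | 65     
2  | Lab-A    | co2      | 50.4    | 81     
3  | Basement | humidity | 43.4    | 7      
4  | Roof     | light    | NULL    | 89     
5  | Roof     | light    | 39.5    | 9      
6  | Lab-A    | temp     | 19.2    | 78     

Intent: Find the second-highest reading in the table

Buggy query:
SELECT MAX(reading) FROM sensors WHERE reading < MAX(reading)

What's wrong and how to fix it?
Bug: MAX(reading) on the right of the comparison is an aggregate-in-WHERE error

Fix: Put the inner MAX in a scalar subquery

Corrected query:
SELECT MAX(reading) FROM sensors WHERE reading < (SELECT MAX(reading) FROM sensors)

Result:
MAX(reading)
------------
50.4        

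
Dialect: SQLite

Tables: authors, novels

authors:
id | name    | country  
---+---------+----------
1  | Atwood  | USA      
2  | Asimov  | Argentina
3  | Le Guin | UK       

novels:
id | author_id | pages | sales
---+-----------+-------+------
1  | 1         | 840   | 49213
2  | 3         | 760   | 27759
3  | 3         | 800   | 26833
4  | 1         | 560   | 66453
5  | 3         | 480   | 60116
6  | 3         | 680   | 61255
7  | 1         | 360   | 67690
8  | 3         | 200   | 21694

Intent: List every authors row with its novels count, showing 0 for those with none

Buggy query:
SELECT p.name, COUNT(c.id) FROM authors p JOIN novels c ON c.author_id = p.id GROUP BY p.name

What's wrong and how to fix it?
Bug: An inner join excludes parents with zero children

Fix: Switch to LEFT JOIN to retain unmatched parent rows

Corrected query:
SELECT p.name, COUNT(c.id) FROM authors p LEFT JOIN novels c ON c.author_id = p.id GROUP BY p.name

Result:
name    | COUNT(c.id)
--------+------------
Asimov  | 0          
Atwood  | 3          
Le Guin | 5          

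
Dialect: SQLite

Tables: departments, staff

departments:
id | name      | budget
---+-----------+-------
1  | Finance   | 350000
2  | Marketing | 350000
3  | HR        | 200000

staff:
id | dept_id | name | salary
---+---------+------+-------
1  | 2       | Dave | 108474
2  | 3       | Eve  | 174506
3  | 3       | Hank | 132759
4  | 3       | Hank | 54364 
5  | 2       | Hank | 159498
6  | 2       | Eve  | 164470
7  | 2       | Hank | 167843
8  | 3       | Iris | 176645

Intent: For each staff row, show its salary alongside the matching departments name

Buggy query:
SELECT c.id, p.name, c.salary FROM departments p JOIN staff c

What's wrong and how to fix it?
Bug: Missing join condition: each staff row is matched to all departments rows instead of just its own

Fix: Specify the join condition linking the foreign key to the parent id

Corrected query:
SELECT c.id, p.name, c.salary FROM departments p JOIN staff c ON c.dept_id = p.id

Result:
id | name      | salary
---+-----------+-------
1  | Marketing | 108474
2  | HR        | 174506
3  | HR        | 132759
4  | HR        | 54364 
5  | Marketing | 159498
6  | Marketing | 164470
7  | Marketing | 167843
8  | HR        | 176645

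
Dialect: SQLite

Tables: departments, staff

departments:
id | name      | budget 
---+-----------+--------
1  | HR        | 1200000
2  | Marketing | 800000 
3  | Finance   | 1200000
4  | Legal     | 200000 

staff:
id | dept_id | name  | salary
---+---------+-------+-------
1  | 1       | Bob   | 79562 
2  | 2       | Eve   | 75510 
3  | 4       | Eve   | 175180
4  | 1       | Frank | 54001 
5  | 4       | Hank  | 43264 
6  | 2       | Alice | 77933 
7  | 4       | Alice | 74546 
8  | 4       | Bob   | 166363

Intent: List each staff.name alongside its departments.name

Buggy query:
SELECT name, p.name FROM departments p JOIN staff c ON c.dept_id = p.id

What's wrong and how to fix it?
Bug: 'name' exists in both joined tables, so the database can't tell which one is meant

Fix: Prefix ambiguous columns with the table alias

Corrected query:
SELECT c.name, p.name FROM departments p JOIN staff c ON c.dept_id = p.id

Result:
name  | name     
------+----------
Bob   | HR       
Eve   | Marketing
Eve   | Legal    
Frank | HR       
Hank  | Legal    
Alice | Marketing
Alice | Legal    
Bob   | Legal    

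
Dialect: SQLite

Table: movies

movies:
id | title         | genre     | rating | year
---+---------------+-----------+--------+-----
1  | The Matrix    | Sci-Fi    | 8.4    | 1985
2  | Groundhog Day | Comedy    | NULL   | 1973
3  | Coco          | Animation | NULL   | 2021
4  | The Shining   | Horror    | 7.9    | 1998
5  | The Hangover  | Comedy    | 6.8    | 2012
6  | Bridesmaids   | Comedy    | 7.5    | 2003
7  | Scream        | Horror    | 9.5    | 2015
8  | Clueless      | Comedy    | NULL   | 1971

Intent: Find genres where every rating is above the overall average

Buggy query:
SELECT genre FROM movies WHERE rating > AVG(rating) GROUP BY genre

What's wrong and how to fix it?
Bug: AVG() is an aggregate; it can't sit directly in WHERE

Fix: Use a subquery for AVG and a HAVING MIN(...) filter so the condition holds for every row in the group

Corrected query:
SELECT genre FROM movies GROUP BY genre HAVING MIN(rating) > (SELECT AVG(rating) FROM movies)

Result:
genre 
------
Sci-Fi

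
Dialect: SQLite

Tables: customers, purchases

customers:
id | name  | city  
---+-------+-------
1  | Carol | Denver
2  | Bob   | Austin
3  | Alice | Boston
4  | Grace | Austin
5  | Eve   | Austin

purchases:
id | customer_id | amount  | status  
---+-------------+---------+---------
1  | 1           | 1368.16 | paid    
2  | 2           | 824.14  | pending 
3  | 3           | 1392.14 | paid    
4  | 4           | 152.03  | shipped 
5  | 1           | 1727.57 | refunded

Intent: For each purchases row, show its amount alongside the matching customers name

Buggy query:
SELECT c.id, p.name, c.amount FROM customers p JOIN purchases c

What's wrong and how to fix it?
Bug: JOIN with no ON clause produces a cartesian product; every purchases row pairs with every customers row

Fix: Add ON c.customer_id = p.id to the JOIN

Corrected query:
SELECT c.id, p.name, c.amount FROM customers p JOIN purchases c ON c.customer_id = p.id

Result:
id | name  | amount 
---+-------+--------
1  | Carol | 1368.16
2  | Bob   | 824.14 
3  | Alice | 1392.14
4  | Grace | 152.03 
5  | Carol | 1727.57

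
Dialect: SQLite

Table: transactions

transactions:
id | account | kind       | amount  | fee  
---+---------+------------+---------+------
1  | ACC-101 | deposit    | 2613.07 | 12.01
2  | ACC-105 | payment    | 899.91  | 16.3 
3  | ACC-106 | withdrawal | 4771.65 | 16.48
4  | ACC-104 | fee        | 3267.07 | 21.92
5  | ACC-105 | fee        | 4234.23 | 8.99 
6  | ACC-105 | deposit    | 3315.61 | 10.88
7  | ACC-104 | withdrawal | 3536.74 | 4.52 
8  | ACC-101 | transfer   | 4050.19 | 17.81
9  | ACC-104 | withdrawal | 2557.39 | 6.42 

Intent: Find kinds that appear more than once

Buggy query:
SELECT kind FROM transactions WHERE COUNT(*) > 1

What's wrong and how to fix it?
Bug: WHERE can't reference COUNT(*); aggregates are computed after WHERE

Fix: Group first, then use HAVING for the count condition

Corrected query:
SELECT kind FROM transactions GROUP BY kind HAVING COUNT(*) > 1

Result:
kind      
----------
deposit   
fee       
withdrawal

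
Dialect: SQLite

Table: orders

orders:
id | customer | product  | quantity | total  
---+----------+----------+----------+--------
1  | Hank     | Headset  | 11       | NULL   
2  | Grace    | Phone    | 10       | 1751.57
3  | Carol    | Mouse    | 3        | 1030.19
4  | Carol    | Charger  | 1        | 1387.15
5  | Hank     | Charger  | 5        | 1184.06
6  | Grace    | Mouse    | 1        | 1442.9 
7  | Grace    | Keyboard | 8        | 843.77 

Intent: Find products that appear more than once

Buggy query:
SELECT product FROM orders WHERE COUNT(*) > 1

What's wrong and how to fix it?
Bug: WHERE can't reference COUNT(*); aggregates are computed after WHERE

Fix: Group first, then use HAVING for the count condition

Corrected query:
SELECT product FROM orders GROUP BY product HAVING COUNT(*) > 1

Result:
product
-------
Charger
Mouse  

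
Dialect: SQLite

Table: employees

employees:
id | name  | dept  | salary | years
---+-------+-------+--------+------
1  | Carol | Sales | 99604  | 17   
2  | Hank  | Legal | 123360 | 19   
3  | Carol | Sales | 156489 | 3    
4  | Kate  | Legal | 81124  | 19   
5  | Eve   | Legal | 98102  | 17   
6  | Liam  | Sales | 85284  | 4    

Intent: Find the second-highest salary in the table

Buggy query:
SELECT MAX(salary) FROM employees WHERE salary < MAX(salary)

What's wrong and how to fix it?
Bug: MAX(salary) on the right of the comparison is an aggregate-in-WHERE error

Fix: Compute the overall MAX in a subquery, then take MAX of rows below it

Corrected query:
SELECT MAX(salary) FROM employees WHERE salary < (SELECT MAX(salary) FROM employees)

Result:
MAX(salary)
-----------
123360     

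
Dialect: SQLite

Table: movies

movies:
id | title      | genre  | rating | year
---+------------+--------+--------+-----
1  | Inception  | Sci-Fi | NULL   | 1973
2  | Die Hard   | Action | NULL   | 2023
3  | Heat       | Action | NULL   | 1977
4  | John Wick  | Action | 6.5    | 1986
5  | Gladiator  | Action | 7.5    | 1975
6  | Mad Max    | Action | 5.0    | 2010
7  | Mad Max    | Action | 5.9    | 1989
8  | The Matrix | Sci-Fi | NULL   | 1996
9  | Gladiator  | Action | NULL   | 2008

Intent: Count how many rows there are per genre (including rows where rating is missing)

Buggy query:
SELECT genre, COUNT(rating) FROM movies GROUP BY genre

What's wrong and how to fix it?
Bug: COUNT(column) counts non-NULL values only; rows with NULL rating aren't counted

Fix: Use COUNT(*) to count all rows regardless of NULL

Corrected query:
SELECT genre, COUNT(*) FROM movies GROUP BY genre

Result:
genre  | COUNT(*)
-------+---------
Action | 7       
Sci-Fi | 2       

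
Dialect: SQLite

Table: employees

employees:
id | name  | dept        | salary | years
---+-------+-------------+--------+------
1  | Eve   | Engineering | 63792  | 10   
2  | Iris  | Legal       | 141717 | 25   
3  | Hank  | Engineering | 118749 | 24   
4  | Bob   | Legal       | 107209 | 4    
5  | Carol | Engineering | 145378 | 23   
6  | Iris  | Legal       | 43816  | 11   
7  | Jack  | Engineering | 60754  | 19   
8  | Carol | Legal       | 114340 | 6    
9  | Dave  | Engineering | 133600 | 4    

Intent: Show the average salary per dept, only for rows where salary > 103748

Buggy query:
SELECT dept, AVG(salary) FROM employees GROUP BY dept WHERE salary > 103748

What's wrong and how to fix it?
Bug: WHERE cannot follow GROUP BY

Fix: Move the WHERE clause before GROUP BY

Corrected query:
SELECT dept, AVG(salary) FROM employees WHERE salary > 103748 GROUP BY dept

Result:
dept        | AVG(salary)  
------------+--------------
Engineering | 132575.666667
Legal       | 121088.666667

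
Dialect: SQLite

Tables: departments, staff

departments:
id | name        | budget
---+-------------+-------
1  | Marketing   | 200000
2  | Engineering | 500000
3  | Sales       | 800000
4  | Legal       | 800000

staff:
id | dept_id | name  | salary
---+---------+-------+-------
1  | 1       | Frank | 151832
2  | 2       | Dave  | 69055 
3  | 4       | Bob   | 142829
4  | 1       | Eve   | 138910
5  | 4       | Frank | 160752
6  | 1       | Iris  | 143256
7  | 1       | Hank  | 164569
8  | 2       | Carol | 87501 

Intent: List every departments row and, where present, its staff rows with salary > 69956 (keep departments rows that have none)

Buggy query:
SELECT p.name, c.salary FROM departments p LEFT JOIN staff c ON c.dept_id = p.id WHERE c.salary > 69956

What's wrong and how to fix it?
Bug: Filtering c.salary in WHERE discards the NULL rows produced by LEFT JOIN, turning it into an inner join

Fix: Put 'c.salary > 69956' in the JOIN's ON clause instead of WHERE

Corrected query:
SELECT p.name, c.salary FROM departments p LEFT JOIN staff c ON c.dept_id = p.id AND c.salary > 69956

Result:
name        | salary
------------+-------
Marketing   | 138910
Marketing   | 143256
Marketing   | 151832
Marketing   | 164569
Engineering | 87501 
Sales       | NULL  
Legal       | 142829
Legal       | 160752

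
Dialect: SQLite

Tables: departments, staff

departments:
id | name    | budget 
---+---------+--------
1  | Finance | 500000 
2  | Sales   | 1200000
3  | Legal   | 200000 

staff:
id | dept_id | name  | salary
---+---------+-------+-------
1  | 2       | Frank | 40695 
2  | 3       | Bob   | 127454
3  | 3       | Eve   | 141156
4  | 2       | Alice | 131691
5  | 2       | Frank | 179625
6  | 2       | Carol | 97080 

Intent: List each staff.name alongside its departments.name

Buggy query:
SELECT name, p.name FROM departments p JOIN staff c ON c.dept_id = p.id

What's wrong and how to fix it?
Bug: 'name' exists in both joined tables, so the database can't tell which one is meant

Fix: Qualify the column with its table alias (c.name)

Corrected query:
SELECT c.name, p.name FROM departments p JOIN staff c ON c.dept_id = p.id

Result:
name  | name 
------+------
Frank | Sales
Bob   | Legal
Eve   | Legal
Alice | Sales
Frank | Sales
Carol | Sales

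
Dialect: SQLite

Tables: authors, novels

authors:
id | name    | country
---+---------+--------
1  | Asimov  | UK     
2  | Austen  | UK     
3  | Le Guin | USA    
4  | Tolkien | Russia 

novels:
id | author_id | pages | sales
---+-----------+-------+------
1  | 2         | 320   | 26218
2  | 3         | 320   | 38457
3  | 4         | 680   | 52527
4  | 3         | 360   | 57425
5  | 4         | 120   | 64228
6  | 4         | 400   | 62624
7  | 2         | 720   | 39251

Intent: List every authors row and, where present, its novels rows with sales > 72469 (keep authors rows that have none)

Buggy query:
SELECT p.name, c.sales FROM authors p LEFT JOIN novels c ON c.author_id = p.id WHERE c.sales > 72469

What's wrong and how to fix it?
Bug: A WHERE condition on the right-hand table after LEFT JOIN drops unmatched parents

Fix: Put 'c.sales > 72469' in the JOIN's ON clause instead of WHERE

Corrected query:
SELECT p.name, c.sales FROM authors p LEFT JOIN novels c ON c.author_id = p.id AND c.sales > 72469

Result:
name    | sales
--------+------
Asimov  | NULL 
Austen  | NULL 
Le Guin | NULL 
Tolkien | NULL 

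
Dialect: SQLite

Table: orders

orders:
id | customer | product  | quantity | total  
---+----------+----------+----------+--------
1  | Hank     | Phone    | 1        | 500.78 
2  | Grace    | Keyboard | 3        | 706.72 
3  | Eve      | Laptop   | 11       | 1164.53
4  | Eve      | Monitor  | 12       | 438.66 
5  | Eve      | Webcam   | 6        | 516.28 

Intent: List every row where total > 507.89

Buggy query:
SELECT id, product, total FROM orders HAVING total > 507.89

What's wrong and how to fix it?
Bug: This is a non-aggregate query (no GROUP BY, no aggregates), so in SQLite the HAVING clause is invalid here; a row-level condition belongs in WHERE

Fix: Replace HAVING with WHERE since the condition applies to individual rows

Corrected query:
SELECT id, product, total FROM orders WHERE total > 507.89

Result:
id | product  | total  
---+----------+--------
2  | Keyboard | 706.72 
3  | Laptop   | 1164.53
5  | Webcam   | 516.28 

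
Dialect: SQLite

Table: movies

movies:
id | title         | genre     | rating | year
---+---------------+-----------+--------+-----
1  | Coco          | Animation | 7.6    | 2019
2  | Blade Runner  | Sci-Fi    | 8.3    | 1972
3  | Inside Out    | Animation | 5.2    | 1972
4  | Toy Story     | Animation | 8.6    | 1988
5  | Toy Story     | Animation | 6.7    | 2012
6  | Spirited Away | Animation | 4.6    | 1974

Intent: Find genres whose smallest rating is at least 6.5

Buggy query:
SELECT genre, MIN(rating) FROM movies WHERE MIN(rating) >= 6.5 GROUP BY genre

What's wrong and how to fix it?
Bug: MIN() in WHERE is a misuse of aggregate

Fix: Use HAVING for the per-group MIN condition

Corrected query:
SELECT genre, MIN(rating) FROM movies GROUP BY genre HAVING MIN(rating) >= 6.5

Result:
genre  | MIN(rating)
-------+------------
Sci-Fi | 8.3        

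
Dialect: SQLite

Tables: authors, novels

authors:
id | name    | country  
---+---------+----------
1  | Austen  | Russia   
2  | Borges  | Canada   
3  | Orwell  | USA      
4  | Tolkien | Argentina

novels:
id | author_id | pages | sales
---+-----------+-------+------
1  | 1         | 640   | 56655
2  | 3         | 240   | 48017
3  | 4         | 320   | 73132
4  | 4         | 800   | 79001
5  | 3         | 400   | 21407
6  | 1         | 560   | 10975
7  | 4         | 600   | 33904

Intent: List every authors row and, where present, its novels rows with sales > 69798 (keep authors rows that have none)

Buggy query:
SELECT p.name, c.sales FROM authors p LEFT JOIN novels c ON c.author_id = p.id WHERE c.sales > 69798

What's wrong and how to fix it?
Bug: Filtering c.sales in WHERE discards the NULL rows produced by LEFT JOIN, turning it into an inner join

Fix: Move the right-table condition into the ON clause so unmatched parents are kept

Corrected query:
SELECT p.name, c.sales FROM authors p LEFT JOIN novels c ON c.author_id = p.id AND c.sales > 69798

Result:
name    | sales
--------+------
Austen  | NULL 
Borges  | NULL 
Orwell  | NULL 
Tolkien | 73132
Tolkien | 79001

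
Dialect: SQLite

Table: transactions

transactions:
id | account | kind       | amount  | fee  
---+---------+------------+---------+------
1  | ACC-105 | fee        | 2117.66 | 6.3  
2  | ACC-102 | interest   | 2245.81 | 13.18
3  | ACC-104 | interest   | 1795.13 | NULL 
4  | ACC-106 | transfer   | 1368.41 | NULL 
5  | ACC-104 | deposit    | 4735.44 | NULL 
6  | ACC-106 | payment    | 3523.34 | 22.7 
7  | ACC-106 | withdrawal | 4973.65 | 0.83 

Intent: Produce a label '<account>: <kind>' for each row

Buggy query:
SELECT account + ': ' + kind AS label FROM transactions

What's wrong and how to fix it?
Bug: SQLite uses || for string concatenation; + coerces text to numbers (yielding 0)

Fix: Use the || operator for string concatenation

Corrected query:
SELECT account || ': ' || kind AS label FROM transactions

Result:
label              
-------------------
ACC-105: fee       
ACC-102: interest  
ACC-104: interest  
ACC-106: transfer  
ACC-104: deposit   
ACC-106: payment   
ACC-106: withdrawal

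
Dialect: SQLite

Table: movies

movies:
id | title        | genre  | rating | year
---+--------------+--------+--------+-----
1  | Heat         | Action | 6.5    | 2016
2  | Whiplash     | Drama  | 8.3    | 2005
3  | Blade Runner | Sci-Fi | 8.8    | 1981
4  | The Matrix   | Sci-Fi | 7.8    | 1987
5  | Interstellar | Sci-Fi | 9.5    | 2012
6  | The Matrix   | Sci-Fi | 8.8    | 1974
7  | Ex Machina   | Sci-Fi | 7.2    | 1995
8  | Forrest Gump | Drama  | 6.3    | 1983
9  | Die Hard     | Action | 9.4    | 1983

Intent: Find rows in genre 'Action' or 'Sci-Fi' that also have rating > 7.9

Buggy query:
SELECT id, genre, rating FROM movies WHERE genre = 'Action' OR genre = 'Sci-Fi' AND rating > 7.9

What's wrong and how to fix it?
Bug: AND binds tighter than OR, so this parses as genre = 'Action' OR (genre = 'Sci-Fi' AND rating > 7.9)

Fix: Group the OR with parentheses (or use IN), then AND the threshold

Corrected query:
SELECT id, genre, rating FROM movies WHERE (genre = 'Action' OR genre = 'Sci-Fi') AND rating > 7.9

Result:
id | genre  | rating
---+--------+-------
3  | Sci-Fi | 8.8   
5  | Sci-Fi | 9.5   
6  | Sci-Fi | 8.8   
9  | Action | 9.4   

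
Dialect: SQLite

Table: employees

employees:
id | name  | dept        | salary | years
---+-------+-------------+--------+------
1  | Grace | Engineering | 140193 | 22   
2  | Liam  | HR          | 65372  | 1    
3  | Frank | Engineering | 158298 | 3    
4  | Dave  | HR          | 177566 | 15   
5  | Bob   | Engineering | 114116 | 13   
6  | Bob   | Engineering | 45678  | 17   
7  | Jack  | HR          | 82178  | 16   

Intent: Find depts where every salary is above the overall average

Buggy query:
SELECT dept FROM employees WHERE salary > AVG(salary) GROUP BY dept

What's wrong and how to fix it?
Bug: WHERE evaluates per row before aggregation, so AVG() is unavailable

Fix: Use a subquery for AVG and a HAVING MIN(...) filter so the condition holds for every row in the group

Corrected query:
SELECT dept FROM employees GROUP BY dept HAVING MIN(salary) > (SELECT AVG(salary) FROM employees)

Result:
(no rows)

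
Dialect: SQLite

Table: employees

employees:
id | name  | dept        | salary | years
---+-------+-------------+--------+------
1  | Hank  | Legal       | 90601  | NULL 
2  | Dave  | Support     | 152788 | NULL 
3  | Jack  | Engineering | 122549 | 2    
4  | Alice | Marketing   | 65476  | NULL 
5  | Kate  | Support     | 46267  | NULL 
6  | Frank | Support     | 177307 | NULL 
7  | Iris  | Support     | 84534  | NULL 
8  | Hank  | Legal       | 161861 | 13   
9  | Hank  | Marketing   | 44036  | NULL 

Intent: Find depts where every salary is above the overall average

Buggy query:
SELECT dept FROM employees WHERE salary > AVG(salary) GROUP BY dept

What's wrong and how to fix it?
Bug: AVG() is an aggregate; it can't sit directly in WHERE

Fix: Compute the overall average in a scalar subquery and compare each group's MIN against it in HAVING

Corrected query:
SELECT dept FROM employees GROUP BY dept HAVING MIN(salary) > (SELECT AVG(salary) FROM employees)

Result:
dept       
-----------
Engineering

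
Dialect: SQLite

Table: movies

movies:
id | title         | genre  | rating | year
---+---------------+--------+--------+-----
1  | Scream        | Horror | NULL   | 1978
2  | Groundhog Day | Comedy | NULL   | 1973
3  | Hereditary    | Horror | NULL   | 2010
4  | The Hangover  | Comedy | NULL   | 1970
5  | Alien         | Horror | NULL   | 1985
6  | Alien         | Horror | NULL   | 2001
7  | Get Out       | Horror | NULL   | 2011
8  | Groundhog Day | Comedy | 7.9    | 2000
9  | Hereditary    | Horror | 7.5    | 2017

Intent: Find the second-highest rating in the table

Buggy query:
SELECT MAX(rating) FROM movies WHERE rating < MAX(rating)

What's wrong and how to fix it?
Bug: The inner MAX is an aggregate inside WHERE, which is not allowed

Fix: Compute the overall MAX in a subquery, then take MAX of rows below it

Corrected query:
SELECT MAX(rating) FROM movies WHERE rating < (SELECT MAX(rating) FROM movies)

Result:
MAX(rating)
-----------
7.5        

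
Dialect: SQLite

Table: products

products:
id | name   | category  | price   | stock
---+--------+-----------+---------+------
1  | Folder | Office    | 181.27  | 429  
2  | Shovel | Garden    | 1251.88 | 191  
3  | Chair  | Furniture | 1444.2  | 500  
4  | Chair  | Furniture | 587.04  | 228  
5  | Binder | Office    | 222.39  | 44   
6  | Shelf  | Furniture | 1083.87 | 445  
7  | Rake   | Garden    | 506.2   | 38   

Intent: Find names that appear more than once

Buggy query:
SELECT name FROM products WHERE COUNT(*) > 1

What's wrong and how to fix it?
Bug: WHERE can't reference COUNT(*); aggregates are computed after WHERE

Fix: Group first, then use HAVING for the count condition

Corrected query:
SELECT name FROM products GROUP BY name HAVING COUNT(*) > 1

Result:
name 
-----
Chair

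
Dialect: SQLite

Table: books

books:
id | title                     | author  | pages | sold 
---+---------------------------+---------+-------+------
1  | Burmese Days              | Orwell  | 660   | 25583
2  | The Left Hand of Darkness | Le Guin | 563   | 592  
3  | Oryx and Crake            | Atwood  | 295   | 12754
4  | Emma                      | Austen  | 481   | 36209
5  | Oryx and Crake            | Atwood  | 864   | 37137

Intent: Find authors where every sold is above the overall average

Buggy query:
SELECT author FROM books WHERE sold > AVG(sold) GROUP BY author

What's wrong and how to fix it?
Bug: WHERE evaluates per row before aggregation, so AVG() is unavailable

Fix: Use a subquery for AVG and a HAVING MIN(...) filter so the condition holds for every row in the group

Corrected query:
SELECT author FROM books GROUP BY author HAVING MIN(sold) > (SELECT AVG(sold) FROM books)

Result:
author
------
Austen
Orwell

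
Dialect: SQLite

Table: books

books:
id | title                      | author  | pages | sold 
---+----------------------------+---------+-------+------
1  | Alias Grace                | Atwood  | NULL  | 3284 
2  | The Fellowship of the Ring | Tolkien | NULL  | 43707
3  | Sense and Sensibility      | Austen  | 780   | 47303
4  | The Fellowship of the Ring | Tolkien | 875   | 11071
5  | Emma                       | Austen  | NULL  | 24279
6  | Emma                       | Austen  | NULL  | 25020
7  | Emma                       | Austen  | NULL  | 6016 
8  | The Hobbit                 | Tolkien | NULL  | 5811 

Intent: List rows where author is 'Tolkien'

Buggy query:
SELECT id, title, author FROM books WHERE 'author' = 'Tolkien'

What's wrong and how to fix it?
Bug: 'author' in single quotes is a string literal, not the column; the comparison is literal-vs-literal and never true

Fix: Remove the quotes around the column name (or use double quotes for an identifier)

Corrected query:
SELECT id, title, author FROM books WHERE author = 'Tolkien'

Result:
id | title                      | author 
---+----------------------------+--------
2  | The Fellowship of the Ring | Tolkien
4  | The Fellowship of the Ring | Tolkien
8  | The Hobbit                 | Tolkien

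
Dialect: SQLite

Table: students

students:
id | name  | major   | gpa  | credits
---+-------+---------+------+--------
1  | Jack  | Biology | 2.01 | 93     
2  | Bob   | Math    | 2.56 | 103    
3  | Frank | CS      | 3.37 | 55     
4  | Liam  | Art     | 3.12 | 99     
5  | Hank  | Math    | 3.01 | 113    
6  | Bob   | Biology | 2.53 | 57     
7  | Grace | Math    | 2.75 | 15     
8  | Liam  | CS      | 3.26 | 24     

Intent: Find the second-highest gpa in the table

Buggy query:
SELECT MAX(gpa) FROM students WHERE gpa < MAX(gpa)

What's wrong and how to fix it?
Bug: The inner MAX is an aggregate inside WHERE, which is not allowed

Fix: Compute the overall MAX in a subquery, then take MAX of rows below it

Corrected query:
SELECT MAX(gpa) FROM students WHERE gpa < (SELECT MAX(gpa) FROM students)

Result:
MAX(gpa)
--------
3.26    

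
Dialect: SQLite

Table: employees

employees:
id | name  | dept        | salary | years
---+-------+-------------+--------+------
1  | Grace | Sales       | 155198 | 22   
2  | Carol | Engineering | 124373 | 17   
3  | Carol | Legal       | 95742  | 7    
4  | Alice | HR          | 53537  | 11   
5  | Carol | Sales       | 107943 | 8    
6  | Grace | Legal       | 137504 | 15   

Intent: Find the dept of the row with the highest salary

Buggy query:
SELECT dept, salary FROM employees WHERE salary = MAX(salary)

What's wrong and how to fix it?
Bug: MAX(salary) is an aggregate and cannot be used directly in WHERE

Fix: Use a subquery: WHERE salary = (SELECT MAX(salary) FROM employees)

Corrected query:
SELECT dept, salary FROM employees WHERE salary = (SELECT MAX(salary) FROM employees)

Result:
dept  | salary
------+-------
Sales | 155198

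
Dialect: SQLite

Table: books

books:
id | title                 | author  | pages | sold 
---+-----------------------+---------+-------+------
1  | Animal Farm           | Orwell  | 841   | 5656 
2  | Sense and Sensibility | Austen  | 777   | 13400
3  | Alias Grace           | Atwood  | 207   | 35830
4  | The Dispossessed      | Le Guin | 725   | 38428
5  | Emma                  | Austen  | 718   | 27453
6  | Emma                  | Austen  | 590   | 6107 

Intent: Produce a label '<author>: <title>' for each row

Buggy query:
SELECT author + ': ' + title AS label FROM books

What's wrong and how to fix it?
Bug: SQLite uses || for string concatenation; + coerces text to numbers (yielding 0)

Fix: Use the || operator for string concatenation

Corrected query:
SELECT author || ': ' || title AS label FROM books

Result:
label                        
-----------------------------
Orwell: Animal Farm          
Austen: Sense and Sensibility
Atwood: Alias Grace          
Le Guin: The Dispossessed    
Austen: Emma                 
Austen: Emma                 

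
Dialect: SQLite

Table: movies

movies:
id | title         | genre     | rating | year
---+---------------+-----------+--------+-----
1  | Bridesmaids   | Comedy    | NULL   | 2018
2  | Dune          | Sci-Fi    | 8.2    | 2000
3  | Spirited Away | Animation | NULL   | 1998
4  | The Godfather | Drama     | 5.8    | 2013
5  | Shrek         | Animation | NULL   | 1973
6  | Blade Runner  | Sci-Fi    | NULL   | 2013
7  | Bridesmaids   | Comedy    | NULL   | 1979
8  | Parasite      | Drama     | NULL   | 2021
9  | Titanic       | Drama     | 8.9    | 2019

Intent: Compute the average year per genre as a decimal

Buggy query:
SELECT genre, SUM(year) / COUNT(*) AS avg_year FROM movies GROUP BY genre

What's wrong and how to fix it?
Bug: SUM(year) and COUNT(*) are both integers; the division truncates the fractional part

Fix: Multiply by 1.0 (or CAST to REAL) to force floating-point division

Corrected query:
SELECT genre, SUM(year) * 1.0 / COUNT(*) AS avg_year FROM movies GROUP BY genre

Result:
genre     | avg_year   
----------+------------
Animation | 1985.5     
Comedy    | 1998.5     
Drama     | 2017.666667
Sci-Fi    | 2006.5     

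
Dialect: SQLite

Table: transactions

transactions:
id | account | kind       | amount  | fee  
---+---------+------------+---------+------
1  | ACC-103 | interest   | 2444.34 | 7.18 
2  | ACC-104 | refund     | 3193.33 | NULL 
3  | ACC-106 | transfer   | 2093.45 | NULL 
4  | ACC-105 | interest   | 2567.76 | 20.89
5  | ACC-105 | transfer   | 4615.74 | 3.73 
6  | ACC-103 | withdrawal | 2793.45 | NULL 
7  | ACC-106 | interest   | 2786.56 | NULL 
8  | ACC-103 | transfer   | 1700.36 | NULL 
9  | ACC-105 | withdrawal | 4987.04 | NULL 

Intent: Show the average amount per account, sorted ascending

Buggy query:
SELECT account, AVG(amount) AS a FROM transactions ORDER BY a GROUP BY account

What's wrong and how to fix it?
Bug: GROUP BY must precede ORDER BY

Fix: Reorder: SELECT … FROM … GROUP BY … ORDER BY …

Corrected query:
SELECT account, AVG(amount) AS a FROM transactions GROUP BY account ORDER BY a

Result:
account | a          
--------+------------
ACC-103 | 2312.716667
ACC-106 | 2440.005   
ACC-104 | 3193.33    
ACC-105 | 4056.846667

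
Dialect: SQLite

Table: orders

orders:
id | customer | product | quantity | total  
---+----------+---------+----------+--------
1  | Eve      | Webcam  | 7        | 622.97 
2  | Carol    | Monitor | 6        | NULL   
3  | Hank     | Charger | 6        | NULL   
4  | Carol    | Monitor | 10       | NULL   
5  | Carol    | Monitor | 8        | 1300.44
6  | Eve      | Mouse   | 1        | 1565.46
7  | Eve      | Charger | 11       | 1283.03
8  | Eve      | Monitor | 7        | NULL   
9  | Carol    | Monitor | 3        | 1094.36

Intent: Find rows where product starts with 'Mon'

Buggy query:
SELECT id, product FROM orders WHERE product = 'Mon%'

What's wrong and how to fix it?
Bug: '=' compares the literal string including the % character; pattern matching needs LIKE

Fix: Use LIKE for wildcard pattern matching

Corrected query:
SELECT id, product FROM orders WHERE product LIKE 'Mon%'

Result:
id | product
---+--------
2  | Monitor
4  | Monitor
5  | Monitor
8  | Monitor
9  | Monitor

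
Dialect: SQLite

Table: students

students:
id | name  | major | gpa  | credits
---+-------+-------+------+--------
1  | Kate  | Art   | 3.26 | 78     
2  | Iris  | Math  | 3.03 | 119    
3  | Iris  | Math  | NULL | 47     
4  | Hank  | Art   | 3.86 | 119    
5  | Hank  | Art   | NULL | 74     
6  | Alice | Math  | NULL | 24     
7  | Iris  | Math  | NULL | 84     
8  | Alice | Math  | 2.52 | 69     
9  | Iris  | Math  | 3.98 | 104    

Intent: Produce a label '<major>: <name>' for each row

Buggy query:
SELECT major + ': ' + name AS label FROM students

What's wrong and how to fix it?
Bug: SQLite uses || for string concatenation; + coerces text to numbers (yielding 0)

Fix: Replace + with || to concatenate text

Corrected query:
SELECT major || ': ' || name AS label FROM students

Result:
label      
-----------
Art: Kate  
Math: Iris 
Math: Iris 
Art: Hank  
Art: Hank  
Math: Alice
Math: Iris 
Math: Alice
Math: Iris 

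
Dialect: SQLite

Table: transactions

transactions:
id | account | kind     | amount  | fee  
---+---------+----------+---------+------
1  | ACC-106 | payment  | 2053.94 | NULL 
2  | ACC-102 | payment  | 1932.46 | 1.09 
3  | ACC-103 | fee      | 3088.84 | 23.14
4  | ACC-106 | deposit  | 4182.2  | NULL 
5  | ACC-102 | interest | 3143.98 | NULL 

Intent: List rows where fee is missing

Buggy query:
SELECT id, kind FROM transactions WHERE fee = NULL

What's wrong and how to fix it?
Bug: Comparing to NULL with '=' never matches; NULL = NULL is unknown, not true

Fix: Use IS NULL to test for NULL

Corrected query:
SELECT id, kind FROM transactions WHERE fee IS NULL

Result:
id | kind    
---+---------
1  | payment 
4  | deposit 
5  | interest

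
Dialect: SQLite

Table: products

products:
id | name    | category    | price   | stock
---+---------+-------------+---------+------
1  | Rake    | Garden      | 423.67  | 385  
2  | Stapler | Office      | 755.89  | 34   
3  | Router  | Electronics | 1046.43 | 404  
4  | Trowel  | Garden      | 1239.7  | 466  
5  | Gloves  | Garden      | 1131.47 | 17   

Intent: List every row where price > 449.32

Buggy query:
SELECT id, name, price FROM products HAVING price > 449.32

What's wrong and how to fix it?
Bug: This is a non-aggregate query (no GROUP BY, no aggregates), so in SQLite the HAVING clause is invalid here; a row-level condition belongs in WHERE

Fix: Use WHERE for row-level filtering

Corrected query:
SELECT id, name, price FROM products WHERE price > 449.32

Result:
id | name    | price  
---+---------+--------
2  | Stapler | 755.89 
3  | Router  | 1046.43
4  | Trowel  | 1239.7 
5  | Gloves  | 1131.47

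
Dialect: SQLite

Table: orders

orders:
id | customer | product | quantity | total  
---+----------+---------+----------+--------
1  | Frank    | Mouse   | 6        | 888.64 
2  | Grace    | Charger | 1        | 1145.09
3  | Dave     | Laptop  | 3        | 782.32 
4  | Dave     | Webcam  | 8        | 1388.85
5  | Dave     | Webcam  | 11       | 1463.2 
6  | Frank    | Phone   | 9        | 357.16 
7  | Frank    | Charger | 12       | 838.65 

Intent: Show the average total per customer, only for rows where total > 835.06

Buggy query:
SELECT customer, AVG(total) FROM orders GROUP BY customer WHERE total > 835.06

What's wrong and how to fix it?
Bug: Row-level WHERE must come before GROUP BY in the clause order

Fix: Place WHERE between FROM and GROUP BY

Corrected query:
SELECT customer, AVG(total) FROM orders WHERE total > 835.06 GROUP BY customer

Result:
customer | AVG(total)
---------+-----------
Dave     | 1426.025  
Frank    | 863.645   
Grace    | 1145.09   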